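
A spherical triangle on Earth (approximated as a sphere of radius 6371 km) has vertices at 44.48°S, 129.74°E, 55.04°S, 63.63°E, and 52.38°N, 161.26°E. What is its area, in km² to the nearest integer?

31552134 km²

Side lengths (central angles): a = 2.3400, b = 1.7555, c = 0.7380 rad; semiperimeter s = 2.4168.
By l'Huilier's theorem, tan(E/4) = √[tan(s/2) tan((s−a)/2) tan((s−b)/2) tan((s−c)/2)], giving spherical excess E = 0.7773 rad.
Area = E·R² = 0.7773 × (6371)² ≈ 31552134 km².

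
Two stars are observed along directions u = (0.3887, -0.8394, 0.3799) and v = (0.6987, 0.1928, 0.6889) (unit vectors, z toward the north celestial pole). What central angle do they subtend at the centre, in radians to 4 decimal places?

1.1902 rad

u·v = 0.3715; |u| = 1.0000, |v| = 1.0000.
cos θ = (u·v)/(|u||v|) = 0.3715, so θ = 1.1902 rad.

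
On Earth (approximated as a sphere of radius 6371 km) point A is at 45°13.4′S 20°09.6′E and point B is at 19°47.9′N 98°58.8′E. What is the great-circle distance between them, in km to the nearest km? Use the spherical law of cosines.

10722 km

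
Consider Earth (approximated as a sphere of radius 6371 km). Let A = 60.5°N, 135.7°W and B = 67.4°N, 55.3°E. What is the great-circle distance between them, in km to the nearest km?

Let φ₁ = 1.0559 rad, φ₂ = 1.1764 rad, and Δλ = -2.9496 rad.
cos c = sin φ₁ sin φ₂ + cos φ₁ cos φ₂ cos Δλ = (0.8704)(0.9232) + (0.4924)(0.3843)(-0.9816) = 0.61776,
so c = arccos(0.61776) = 0.90490 rad.
Distance = R·c = 6371 × 0.9049 ≈ 5765 km.

5765 km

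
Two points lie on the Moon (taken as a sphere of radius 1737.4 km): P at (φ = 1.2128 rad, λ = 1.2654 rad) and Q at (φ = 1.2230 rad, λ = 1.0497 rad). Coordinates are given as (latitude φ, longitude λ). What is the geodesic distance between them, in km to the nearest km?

130 km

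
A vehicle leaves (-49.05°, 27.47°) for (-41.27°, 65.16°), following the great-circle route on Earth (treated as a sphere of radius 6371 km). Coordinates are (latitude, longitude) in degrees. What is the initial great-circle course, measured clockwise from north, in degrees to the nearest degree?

88°

Δλ = 37.690° = 0.6578 rad.
y = sin Δλ · cos φ₂ = (0.6114)(0.7516) = 0.4595
x = cos φ₁ sin φ₂ − sin φ₁ cos φ₂ cos Δλ = (0.6554)(-0.6596) − (-0.7553)(0.7516)(0.7913) = 0.0169
θ = atan2(y, x) = 87.89°, so the bearing is 88°.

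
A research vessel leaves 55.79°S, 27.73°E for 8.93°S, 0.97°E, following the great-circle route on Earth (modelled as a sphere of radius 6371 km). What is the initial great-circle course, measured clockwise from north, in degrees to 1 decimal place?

With φ₁ = -0.9737, φ₂ = -0.1559, Δλ = -0.4671 rad, the forward-azimuth formula gives
θ = atan2( sin Δλ cos φ₂ , cos φ₁ sin φ₂ − sin φ₁ cos φ₂ cos Δλ ) = atan2(-0.4448, 0.6422) = -34.71°.
Adding 360° brings this into [0°, 360°): 325.3°.

325.3°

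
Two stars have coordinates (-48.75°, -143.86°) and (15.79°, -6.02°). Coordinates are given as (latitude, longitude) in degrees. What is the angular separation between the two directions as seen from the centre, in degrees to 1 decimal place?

132.4°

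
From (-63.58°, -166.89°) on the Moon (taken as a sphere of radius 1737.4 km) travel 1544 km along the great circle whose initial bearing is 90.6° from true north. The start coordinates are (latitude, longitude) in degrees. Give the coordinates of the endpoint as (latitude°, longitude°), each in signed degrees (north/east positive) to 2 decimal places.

-34.63°, -96.28°

Angular distance δ = d/R = 1544/1737.4 = 0.88868 rad; initial bearing θ = 1.5813 rad.
sin φ₂ = sin φ₁ cos δ + cos φ₁ sin δ cos θ = (-0.8956)(0.6304) + (0.4449)(0.7762)(-0.0105) = -0.5682, so φ₂ = -34.63°.
Δλ = atan2(sin θ sin δ cos φ₁, cos δ − sin φ₁ sin φ₂) = atan2(0.3454, 0.1216) = 70.607°.
λ₂ = -166.890° + 70.607° = -96.28°.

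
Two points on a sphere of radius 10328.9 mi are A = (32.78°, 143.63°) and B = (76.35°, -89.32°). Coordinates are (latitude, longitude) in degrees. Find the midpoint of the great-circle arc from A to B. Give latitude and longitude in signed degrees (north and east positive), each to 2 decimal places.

64.45°, 158.72°

Central angle δ = 1.1521 rad. Interpolating on the sphere with fraction f = 0.5:
P = [sin((1−f)δ)·A + sin(fδ)·B] / sin δ = 0.5962·A + 0.5962·B in Cartesian coordinates,
giving P = (-0.4020, 0.1566, 0.9022), i.e. latitude 64.45°, longitude 158.72°.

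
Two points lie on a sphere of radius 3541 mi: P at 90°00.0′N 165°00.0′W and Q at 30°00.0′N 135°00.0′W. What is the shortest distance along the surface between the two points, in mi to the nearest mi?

3708 mi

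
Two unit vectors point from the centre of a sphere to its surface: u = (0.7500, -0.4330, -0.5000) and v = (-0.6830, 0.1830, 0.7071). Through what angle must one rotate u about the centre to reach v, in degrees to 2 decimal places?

160.92°

u·v = -0.9450; |u| = 1.0000, |v| = 1.0000.
cos θ = (u·v)/(|u||v|) = -0.9451, so θ = 160.92°.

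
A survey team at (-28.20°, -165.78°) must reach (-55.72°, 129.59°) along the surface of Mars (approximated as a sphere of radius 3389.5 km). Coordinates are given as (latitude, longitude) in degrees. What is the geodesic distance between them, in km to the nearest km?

In radians: φ₁ = -0.4922, φ₂ = -0.9725, Δλ = -64.630° = -1.1280 rad.
cos c = sin φ₁ sin φ₂ + cos φ₁ cos φ₂ cos Δλ = (-0.4726)(-0.8263) + (0.8813)(0.5632)(0.4285) = 0.60315,
so c = arccos(0.60315) = 0.92335 rad.
Distance = R·c = 3389.5 × 0.9234 ≈ 3130 km.

3130 km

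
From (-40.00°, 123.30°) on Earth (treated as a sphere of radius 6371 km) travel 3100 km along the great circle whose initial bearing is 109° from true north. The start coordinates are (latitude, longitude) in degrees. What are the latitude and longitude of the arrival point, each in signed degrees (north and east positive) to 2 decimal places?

Angular distance δ = d/R = 3100/6371 = 0.48658 rad; initial bearing θ = 1.9024 rad.
sin φ₂ = sin φ₁ cos δ + cos φ₁ sin δ cos θ = (-0.6428)(0.8839) + (0.7660)(0.4676)(-0.3256) = -0.6848, so φ₂ = -43.22°.
Δλ = atan2(sin θ sin δ cos φ₁, cos δ − sin φ₁ sin φ₂) = atan2(0.3387, 0.4438) = 37.352°.
λ₂ = 123.300° + 37.352° = 160.65°.

-43.22°, 160.65°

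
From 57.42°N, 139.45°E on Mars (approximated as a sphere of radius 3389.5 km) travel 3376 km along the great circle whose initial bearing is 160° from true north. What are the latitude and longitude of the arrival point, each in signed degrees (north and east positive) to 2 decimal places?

1.91°, 156.14°

Angular distance δ = d/R = 3376/3389.5 = 0.99602 rad; initial bearing θ = 2.7925 rad.
sin φ₂ = sin φ₁ cos δ + cos φ₁ sin δ cos θ = (0.8426)(0.5436) + (0.5385)(0.8393)(-0.9397) = 0.0334, so φ₂ = 1.91°.
Δλ = atan2(sin θ sin δ cos φ₁, cos δ − sin φ₁ sin φ₂) = atan2(0.1546, 0.5155) = 16.692°.
λ₂ = 139.450° + 16.692° = 156.14°.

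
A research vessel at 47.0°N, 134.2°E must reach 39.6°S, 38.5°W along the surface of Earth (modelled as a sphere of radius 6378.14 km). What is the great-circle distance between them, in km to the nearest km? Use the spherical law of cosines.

With latitudes φ₁ = 47.000°, φ₂ = -39.600° and longitude difference Δλ = -172.700°:
cos c = sin φ₁ sin φ₂ + cos φ₁ cos φ₂ cos Δλ = (0.7314)(-0.6374) + (0.6820)(0.7705)(-0.9919) = -0.98741,
so c = arccos(-0.98741) = 2.98275 rad.
Distance = R·c = 6378.14 × 2.9828 ≈ 19024 km.

19024 km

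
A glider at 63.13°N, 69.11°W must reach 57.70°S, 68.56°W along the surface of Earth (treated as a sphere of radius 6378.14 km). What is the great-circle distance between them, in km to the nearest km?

In radians: φ₁ = 1.1018, φ₂ = -1.0071, Δλ = 0.550° = 0.0096 rad.
cos c = sin φ₁ sin φ₂ + cos φ₁ cos φ₂ cos Δλ = (0.8920)(-0.8453) + (0.4520)(0.5344)(1.0000) = -0.51250,
so c = arccos(-0.51250) = 2.10889 rad.
Distance = R·c = 6378.14 × 2.1089 ≈ 13451 km.

13451 km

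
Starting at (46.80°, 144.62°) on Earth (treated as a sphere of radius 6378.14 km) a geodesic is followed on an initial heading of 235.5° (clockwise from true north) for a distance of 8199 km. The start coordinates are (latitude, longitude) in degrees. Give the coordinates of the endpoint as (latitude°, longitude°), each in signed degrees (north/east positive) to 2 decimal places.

-9.61°, 91.29°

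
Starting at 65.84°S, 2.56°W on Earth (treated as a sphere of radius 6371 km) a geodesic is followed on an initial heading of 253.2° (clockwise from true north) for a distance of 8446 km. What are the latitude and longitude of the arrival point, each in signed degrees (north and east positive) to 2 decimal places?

Angular distance δ = d/R = 8446/6371 = 1.32569 rad; initial bearing θ = 4.4192 rad.
sin φ₂ = sin φ₁ cos δ + cos φ₁ sin δ cos θ = (-0.9124)(0.2427) + (0.4093)(0.9701)(-0.2890) = -0.3362, so φ₂ = -19.64°.
Δλ = atan2(sin θ sin δ cos φ₁, cos δ − sin φ₁ sin φ₂) = atan2(-0.3801, -0.0641) = -99.566°.
λ₂ = -2.560° − 99.566° = -102.13°.

-19.64°, -102.13°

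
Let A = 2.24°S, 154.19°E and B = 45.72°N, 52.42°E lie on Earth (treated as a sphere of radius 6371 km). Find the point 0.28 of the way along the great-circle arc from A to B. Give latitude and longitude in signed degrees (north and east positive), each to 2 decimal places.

17.63°, 134.25°

Central angle δ = 1.7419 rad. Interpolating on the sphere with fraction f = 0.28:
P = [sin((1−f)δ)·A + sin(fδ)·B] / sin δ = 0.9644·A + 0.4756·B in Cartesian coordinates,
giving P = (-0.6650, 0.6827, 0.3028), i.e. latitude 17.63°, longitude 134.25°.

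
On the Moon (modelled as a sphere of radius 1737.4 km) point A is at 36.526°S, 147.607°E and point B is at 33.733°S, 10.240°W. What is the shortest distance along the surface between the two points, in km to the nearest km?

3237 km

In radians: φ₁ = -0.6375, φ₂ = -0.5888, Δλ = -157.847° = -2.7549 rad.
cos c = sin φ₁ sin φ₂ + cos φ₁ cos φ₂ cos Δλ = (-0.5952)(-0.5553) + (0.8036)(0.8316)(-0.9262) = -0.28844,
so c = arccos(-0.28844) = 1.86339 rad.
Distance = R·c = 1737.4 × 1.8634 ≈ 3237 km.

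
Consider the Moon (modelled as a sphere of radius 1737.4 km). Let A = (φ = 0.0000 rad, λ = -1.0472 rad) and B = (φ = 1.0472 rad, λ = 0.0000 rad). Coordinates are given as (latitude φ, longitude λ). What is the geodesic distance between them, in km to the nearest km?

2290 km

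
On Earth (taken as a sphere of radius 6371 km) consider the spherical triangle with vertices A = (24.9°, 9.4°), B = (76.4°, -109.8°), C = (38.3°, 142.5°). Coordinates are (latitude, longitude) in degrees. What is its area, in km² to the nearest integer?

32771980 km²

Side lengths (central angles): a = 0.9929, b = 1.7982, c = 1.2607 rad; semiperimeter s = 2.0259.
By l'Huilier's theorem, tan(E/4) = √[tan(s/2) tan((s−a)/2) tan((s−b)/2) tan((s−c)/2)], giving spherical excess E = 0.8074 rad.
Area = E·R² = 0.8074 × (6371)² ≈ 32771980 km².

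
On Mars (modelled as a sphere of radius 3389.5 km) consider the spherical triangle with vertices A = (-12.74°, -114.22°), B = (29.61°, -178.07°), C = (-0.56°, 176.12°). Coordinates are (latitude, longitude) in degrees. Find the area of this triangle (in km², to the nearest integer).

Side lengths (central angles): a = 0.5354, b = 1.2226, c = 1.3028 rad; semiperimeter s = 1.5304.
By l'Huilier's theorem, tan(E/4) = √[tan(s/2) tan((s−a)/2) tan((s−b)/2) tan((s−c)/2)], giving spherical excess E = 0.3835 rad.
Area = E·R² = 0.3835 × (3389.5)² ≈ 4405602 km².

4405602 km²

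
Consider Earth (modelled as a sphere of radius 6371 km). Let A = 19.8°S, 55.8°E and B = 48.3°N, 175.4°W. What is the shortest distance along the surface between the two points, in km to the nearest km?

With latitudes φ₁ = -19.800°, φ₂ = 48.300° and longitude difference Δλ = 128.800°:
cos c = sin φ₁ sin φ₂ + cos φ₁ cos φ₂ cos Δλ = (-0.3387)(0.7466) + (0.9409)(0.6652)(-0.6266) = -0.64511,
so c = arccos(-0.64511) = 2.27196 rad.
Distance = R·c = 6371 × 2.2720 ≈ 14475 km.

14475 km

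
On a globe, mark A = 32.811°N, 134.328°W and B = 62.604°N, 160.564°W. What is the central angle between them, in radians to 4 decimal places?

In radians: φ₁ = 0.5727, φ₂ = 1.0926, Δλ = -26.236° = -0.4579 rad.
cos c = sin φ₁ sin φ₂ + cos φ₁ cos φ₂ cos Δλ = (0.5419)(0.8878) + (0.8405)(0.4601)(0.8970) = 0.82799,
so c = arccos(0.82799) = 0.59529 rad.
So the angular separation is 0.5953 rad.

0.5953 rad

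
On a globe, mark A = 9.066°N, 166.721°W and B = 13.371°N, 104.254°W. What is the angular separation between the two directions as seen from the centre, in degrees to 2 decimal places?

Let φ₁ = 0.1582 rad, φ₂ = 0.2334 rad, and Δλ = 1.0903 rad.
Haversine: a = sin²(Δφ/2) + cos φ₁ cos φ₂ sin²(Δλ/2) = 0.0014 + (0.9875)(0.9729)(0.2689) = 0.25972.
Central angle c = 2·arcsin(√a) = 1.06951 rad.
So the angular separation is 61.28°.

61.28°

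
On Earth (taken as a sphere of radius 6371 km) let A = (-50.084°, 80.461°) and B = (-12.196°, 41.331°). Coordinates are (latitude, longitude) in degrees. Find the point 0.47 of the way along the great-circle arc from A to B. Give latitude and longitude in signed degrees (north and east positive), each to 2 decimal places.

-33.76°, 57.78°

Central angle δ = 0.8651 rad. Interpolating on the sphere with fraction f = 0.47:
P = [sin((1−f)δ)·A + sin(fδ)·B] / sin δ = 0.5815·A + 0.5196·B in Cartesian coordinates,
giving P = (0.4432, 0.7034, -0.5558), i.e. latitude -33.76°, longitude 57.78°.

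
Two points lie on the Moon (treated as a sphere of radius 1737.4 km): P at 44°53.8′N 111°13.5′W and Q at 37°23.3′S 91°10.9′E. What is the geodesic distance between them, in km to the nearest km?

4901 km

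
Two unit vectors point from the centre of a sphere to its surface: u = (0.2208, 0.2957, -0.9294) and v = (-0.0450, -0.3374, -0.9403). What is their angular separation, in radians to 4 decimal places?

u·v = 0.7642; |u| = 1.0000, |v| = 1.0000.
cos θ = (u·v)/(|u||v|) = 0.7642, so θ = 0.7010 rad.

0.7010 rad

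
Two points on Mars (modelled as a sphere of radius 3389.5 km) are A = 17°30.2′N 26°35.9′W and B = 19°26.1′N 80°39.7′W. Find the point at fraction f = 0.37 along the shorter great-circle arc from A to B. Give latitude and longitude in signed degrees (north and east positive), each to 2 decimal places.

The central angle between A and B is δ = 0.8919 rad.
With f = 0.37, the slerp weights are sin((1−f)δ)/sin δ = 0.6846 and sin(fδ)/sin δ = 0.4164.
Weighted sum of the unit vectors: (0.6846)·(0.8528,-0.4270,0.3008) + (0.4164)·(0.1530,-0.9305,0.3327) = (0.6475, -0.6798, 0.3444).
Converting back: φ = atan2(z, √(x²+y²)) = 20.15°, λ = atan2(y, x) = -46.39°.

20.15°, -46.39°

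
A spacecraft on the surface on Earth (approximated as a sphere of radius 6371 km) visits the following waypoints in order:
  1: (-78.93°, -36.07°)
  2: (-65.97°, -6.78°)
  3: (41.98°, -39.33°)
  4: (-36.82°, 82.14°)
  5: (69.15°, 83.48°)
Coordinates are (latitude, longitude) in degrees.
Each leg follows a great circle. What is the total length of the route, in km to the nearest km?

Leg 1→2: central angle 0.2671 rad, distance 1701.9 km.
Leg 2→3: central angle 1.9345 rad, distance 12324.7 km.
Leg 3→4: central angle 2.3625 rad, distance 15051.2 km.
Leg 4→5: central angle 1.8496 rad, distance 11783.8 km.
Total: 1701.9 + 12324.7 + 15051.2 + 11783.8 ≈ 40862 km.

40862 km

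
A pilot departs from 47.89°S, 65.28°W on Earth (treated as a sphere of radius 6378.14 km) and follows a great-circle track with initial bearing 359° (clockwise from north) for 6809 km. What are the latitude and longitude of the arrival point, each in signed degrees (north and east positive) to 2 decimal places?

Angular distance δ = d/R = 6809/6378.14 = 1.06755 rad; initial bearing θ = 6.2657 rad.
sin φ₂ = sin φ₁ cos δ + cos φ₁ sin δ cos θ = (-0.7419)(0.4823) + (0.6706)(0.8760)(0.9998) = 0.2296, so φ₂ = 13.27°.
Δλ = atan2(sin θ sin δ cos φ₁, cos δ − sin φ₁ sin φ₂) = atan2(-0.0103, 0.6526) = -0.900°.
λ₂ = -65.280° − 0.900° = -66.18°.

13.27°, -66.18°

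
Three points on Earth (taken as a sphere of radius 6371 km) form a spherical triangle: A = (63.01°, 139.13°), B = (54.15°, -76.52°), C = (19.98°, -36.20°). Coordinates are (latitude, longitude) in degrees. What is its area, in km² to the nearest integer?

15347942 km²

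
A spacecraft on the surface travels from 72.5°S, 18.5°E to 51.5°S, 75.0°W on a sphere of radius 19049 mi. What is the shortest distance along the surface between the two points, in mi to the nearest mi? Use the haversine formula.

14195 mi

Let φ₁ = -1.2654 rad, φ₂ = -0.8988 rad, and Δλ = -1.6319 rad.
Haversine: a = sin²(Δφ/2) + cos φ₁ cos φ₂ sin²(Δλ/2) = 0.0332 + (0.3007)(0.6225)(0.5305) = 0.13252.
Central angle c = 2·arcsin(√a) = 0.74519 rad.
Distance = R·c = 19049 × 0.7452 ≈ 14195 mi.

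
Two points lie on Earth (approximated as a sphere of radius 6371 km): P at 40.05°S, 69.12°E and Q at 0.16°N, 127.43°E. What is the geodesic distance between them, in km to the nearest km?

7383 km

Let φ₁ = -0.6990 rad, φ₂ = 0.0028 rad, and Δλ = 1.0177 rad.
cos c = sin φ₁ sin φ₂ + cos φ₁ cos φ₂ cos Δλ = (-0.6435)(0.0028) + (0.7655)(1.0000)(0.5253) = 0.40033,
so c = arccos(0.40033) = 1.15892 rad.
Distance = R·c = 6371 × 1.1589 ≈ 7383 km.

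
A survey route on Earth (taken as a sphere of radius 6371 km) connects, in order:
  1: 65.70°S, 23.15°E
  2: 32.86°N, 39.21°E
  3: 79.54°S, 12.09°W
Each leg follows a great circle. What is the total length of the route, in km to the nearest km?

Leg 1→2: central angle 1.7339 rad, distance 11046.4 km.
Leg 2→3: central angle 2.0244 rad, distance 12897.5 km.
Total: 11046.4 + 12897.5 ≈ 23944 km.

23944 km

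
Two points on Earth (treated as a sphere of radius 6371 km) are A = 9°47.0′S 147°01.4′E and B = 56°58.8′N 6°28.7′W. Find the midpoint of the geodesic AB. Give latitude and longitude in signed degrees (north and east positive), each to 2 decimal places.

50.35°, 120.99°

Central angle δ = 2.2435 rad. Interpolating on the sphere with fraction f = 0.5:
P = [sin((1−f)δ)·A + sin(fδ)·B] / sin δ = 1.1517·A + 1.1517·B in Cartesian coordinates,
giving P = (-0.3285, 0.5470, 0.7700), i.e. latitude 50.35°, longitude 120.99°.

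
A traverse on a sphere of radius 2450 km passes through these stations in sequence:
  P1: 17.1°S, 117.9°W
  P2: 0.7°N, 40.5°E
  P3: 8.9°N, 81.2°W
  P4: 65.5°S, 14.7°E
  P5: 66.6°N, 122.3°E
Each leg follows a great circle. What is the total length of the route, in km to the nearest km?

22538 km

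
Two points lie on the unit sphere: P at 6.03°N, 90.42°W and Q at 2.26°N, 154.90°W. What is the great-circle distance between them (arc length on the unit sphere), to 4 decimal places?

1.1238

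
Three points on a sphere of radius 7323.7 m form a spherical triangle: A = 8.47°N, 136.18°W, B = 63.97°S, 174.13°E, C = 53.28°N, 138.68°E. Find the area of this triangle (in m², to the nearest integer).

84720885 m²

Side lengths (central angles): a = 2.1019, b = 1.4018, c = 1.4218 rad; semiperimeter s = 2.4628.
By l'Huilier's theorem, tan(E/4) = √[tan(s/2) tan((s−a)/2) tan((s−b)/2) tan((s−c)/2)], giving spherical excess E = 1.5795 rad.
Area = E·R² = 1.5795 × (7323.7)² ≈ 84720885 m².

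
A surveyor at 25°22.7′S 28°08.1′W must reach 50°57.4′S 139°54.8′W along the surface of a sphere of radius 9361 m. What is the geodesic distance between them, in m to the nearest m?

13562 m

In radians: φ₁ = -0.4429, φ₂ = -0.8894, Δλ = -111.778° = -1.9509 rad.
cos c = sin φ₁ sin φ₂ + cos φ₁ cos φ₂ cos Δλ = (-0.4286)(-0.7767) + (0.9035)(0.6299)(-0.3710) = 0.12172,
so c = arccos(0.12172) = 1.44877 rad.
Distance = R·c = 9361 × 1.4488 ≈ 13562 m.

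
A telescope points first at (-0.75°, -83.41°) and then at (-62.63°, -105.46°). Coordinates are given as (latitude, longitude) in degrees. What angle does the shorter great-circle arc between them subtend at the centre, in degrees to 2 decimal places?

64.04°

In radians: φ₁ = -0.0131, φ₂ = -1.0931, Δλ = -22.050° = -0.3848 rad.
cos c = sin φ₁ sin φ₂ + cos φ₁ cos φ₂ cos Δλ = (-0.0131)(-0.8881) + (0.9999)(0.4597)(0.9269) = 0.43770,
so c = arccos(0.43770) = 1.11776 rad.
So the angular separation is 64.04°.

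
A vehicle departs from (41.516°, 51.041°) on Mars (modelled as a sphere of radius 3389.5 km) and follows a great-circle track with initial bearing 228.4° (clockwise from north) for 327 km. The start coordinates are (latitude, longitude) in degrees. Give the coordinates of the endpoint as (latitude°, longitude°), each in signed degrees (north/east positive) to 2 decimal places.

Angular distance δ = d/R = 327/3389.5 = 0.09647 rad; initial bearing θ = 3.9863 rad.
sin φ₂ = sin φ₁ cos δ + cos φ₁ sin δ cos θ = (0.6628)(0.9953) + (0.7488)(0.0963)(-0.6639) = 0.6119, so φ₂ = 37.72°.
Δλ = atan2(sin θ sin δ cos φ₁, cos δ − sin φ₁ sin φ₂) = atan2(-0.0539, 0.5898) = -5.225°.
λ₂ = 51.041° − 5.225° = 45.82°.

37.72°, 45.82°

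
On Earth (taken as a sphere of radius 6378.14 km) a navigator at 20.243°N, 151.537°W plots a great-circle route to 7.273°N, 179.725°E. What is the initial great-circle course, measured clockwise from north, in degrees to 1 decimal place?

With φ₁ = 0.3533, φ₂ = 0.1269, Δλ = -0.5016 rad, the forward-azimuth formula gives
θ = atan2( sin Δλ cos φ₂ , cos φ₁ sin φ₂ − sin φ₁ cos φ₂ cos Δλ ) = atan2(-0.4769, -0.1822) = -110.90°.
Adding 360° brings this into [0°, 360°): 249.1°.

249.1°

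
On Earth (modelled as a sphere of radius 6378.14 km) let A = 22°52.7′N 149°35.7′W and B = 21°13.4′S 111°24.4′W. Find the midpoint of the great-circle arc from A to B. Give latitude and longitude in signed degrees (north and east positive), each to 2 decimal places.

0.88°, -130.38°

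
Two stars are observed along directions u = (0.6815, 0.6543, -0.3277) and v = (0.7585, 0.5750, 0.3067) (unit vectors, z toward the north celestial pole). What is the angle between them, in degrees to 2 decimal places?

37.57°

u·v = 0.7926; |u| = 1.0000, |v| = 1.0000.
cos θ = (u·v)/(|u||v|) = 0.7927, so θ = 37.57°.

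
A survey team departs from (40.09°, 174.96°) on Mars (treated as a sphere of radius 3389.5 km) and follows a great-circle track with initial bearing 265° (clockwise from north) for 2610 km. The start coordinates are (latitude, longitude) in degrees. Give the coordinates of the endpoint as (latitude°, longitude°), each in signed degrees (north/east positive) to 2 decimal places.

Angular distance δ = d/R = 2610/3389.5 = 0.77003 rad; initial bearing θ = 4.6251 rad.
sin φ₂ = sin φ₁ cos δ + cos φ₁ sin δ cos θ = (0.6440)(0.7179) + (0.7650)(0.6962)(-0.0872) = 0.4159, so φ₂ = 24.58°.
Δλ = atan2(sin θ sin δ cos φ₁, cos δ − sin φ₁ sin φ₂) = atan2(-0.5306, 0.4501) = -49.693°.
λ₂ = 174.960° − 49.693° = 125.27°.

24.58°, 125.27°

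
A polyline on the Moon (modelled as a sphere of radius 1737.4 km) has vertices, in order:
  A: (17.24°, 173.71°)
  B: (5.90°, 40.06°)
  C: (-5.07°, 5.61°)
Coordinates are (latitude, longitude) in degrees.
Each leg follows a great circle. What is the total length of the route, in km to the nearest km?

Leg A→B: central angle 2.2463 rad, distance 3902.7 km.
Leg B→C: central angle 0.6301 rad, distance 1094.8 km.
Total: 3902.7 + 1094.8 ≈ 4997 km.

4997 km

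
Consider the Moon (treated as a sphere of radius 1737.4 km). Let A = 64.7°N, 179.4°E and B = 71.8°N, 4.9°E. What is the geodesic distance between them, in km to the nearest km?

1318 km

In radians: φ₁ = 1.1292, φ₂ = 1.2531, Δλ = -174.500° = -3.0456 rad.
cos c = sin φ₁ sin φ₂ + cos φ₁ cos φ₂ cos Δλ = (0.9041)(0.9500) + (0.4274)(0.3123)(-0.9954) = 0.72599,
so c = arccos(0.72599) = 0.75833 rad.
Distance = R·c = 1737.4 × 0.7583 ≈ 1318 km.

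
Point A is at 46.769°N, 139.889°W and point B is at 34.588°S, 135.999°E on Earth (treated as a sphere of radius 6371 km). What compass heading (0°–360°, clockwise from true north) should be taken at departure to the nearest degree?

241°

With φ₁ = 0.8163, φ₂ = -0.6037, Δλ = -1.4680 rad, the forward-azimuth formula gives
θ = atan2( sin Δλ cos φ₂ , cos φ₁ sin φ₂ − sin φ₁ cos φ₂ cos Δλ ) = atan2(-0.8189, -0.4504) = -118.81°.
Adding 360° brings this into [0°, 360°): 241°.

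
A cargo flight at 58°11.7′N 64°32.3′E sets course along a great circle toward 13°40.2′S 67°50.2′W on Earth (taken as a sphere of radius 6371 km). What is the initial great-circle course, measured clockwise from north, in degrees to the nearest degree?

With φ₁ = 1.0157, φ₂ = -0.2386, Δλ = -2.3104 rad, the forward-azimuth formula gives
θ = atan2( sin Δλ cos φ₂ , cos φ₁ sin φ₂ − sin φ₁ cos φ₂ cos Δλ ) = atan2(-0.7178, 0.4320) = -58.96°.
Adding 360° brings this into [0°, 360°): 301°.

301°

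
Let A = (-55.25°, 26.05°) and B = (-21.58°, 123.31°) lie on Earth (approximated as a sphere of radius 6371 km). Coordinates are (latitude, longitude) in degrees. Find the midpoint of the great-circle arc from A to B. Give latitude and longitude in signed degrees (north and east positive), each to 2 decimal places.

-49.18°, 89.92°

The central angle between A and B is δ = 1.3334 rad.
With f = 0.5, the slerp weights are sin((1−f)δ)/sin δ = 0.6362 and sin(fδ)/sin δ = 0.6362.
Weighted sum of the unit vectors: (0.6362)·(0.5121,0.2503,-0.8216) + (0.6362)·(-0.5107,0.7771,-0.3678) = (0.0009, 0.6537, -0.7568).
Converting back: φ = atan2(z, √(x²+y²)) = -49.18°, λ = atan2(y, x) = 89.92°.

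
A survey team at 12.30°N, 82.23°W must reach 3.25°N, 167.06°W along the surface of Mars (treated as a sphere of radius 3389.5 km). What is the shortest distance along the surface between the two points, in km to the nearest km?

4985 km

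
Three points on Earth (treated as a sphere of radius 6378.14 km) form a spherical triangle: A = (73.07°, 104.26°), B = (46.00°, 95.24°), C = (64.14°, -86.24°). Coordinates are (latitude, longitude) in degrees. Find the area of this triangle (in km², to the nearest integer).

Side lengths (central angles): a = 1.2192, b = 0.7437, c = 0.4779 rad; semiperimeter s = 1.2204.
By l'Huilier's theorem, tan(E/4) = √[tan(s/2) tan((s−a)/2) tan((s−b)/2) tan((s−c)/2)], giving spherical excess E = 0.0254 rad.
Area = E·R² = 0.0254 × (6378.14)² ≈ 1033355 km².

1033355 km²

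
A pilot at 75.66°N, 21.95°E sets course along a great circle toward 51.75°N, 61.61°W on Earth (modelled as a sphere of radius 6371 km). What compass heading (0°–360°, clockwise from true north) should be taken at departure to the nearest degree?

With φ₁ = 1.3205, φ₂ = 0.9032, Δλ = -1.4584 rad, the forward-azimuth formula gives
θ = atan2( sin Δλ cos φ₂ , cos φ₁ sin φ₂ − sin φ₁ cos φ₂ cos Δλ ) = atan2(-0.6152, 0.1272) = -78.32°.
Adding 360° brings this into [0°, 360°): 282°.

282°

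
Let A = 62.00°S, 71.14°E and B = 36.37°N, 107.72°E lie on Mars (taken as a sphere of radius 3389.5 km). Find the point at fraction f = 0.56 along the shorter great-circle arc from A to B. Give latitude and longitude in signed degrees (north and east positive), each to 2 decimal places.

-7.43°, 95.88°

The central angle between A and B is δ = 1.7926 rad.
With f = 0.56, the slerp weights are sin((1−f)δ)/sin δ = 0.7273 and sin(fδ)/sin δ = 0.8648.
Weighted sum of the unit vectors: (0.7273)·(0.1518,0.4443,-0.8829) + (0.8648)·(-0.2451,0.7670,0.5930) = (-0.1016, 0.9864, -0.1294).
Converting back: φ = atan2(z, √(x²+y²)) = -7.43°, λ = atan2(y, x) = 95.88°.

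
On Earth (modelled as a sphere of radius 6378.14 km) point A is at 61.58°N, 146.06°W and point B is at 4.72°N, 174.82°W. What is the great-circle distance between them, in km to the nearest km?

6766 km

Let φ₁ = 1.0748 rad, φ₂ = 0.0824 rad, and Δλ = -0.5020 rad.
cos c = sin φ₁ sin φ₂ + cos φ₁ cos φ₂ cos Δλ = (0.8795)(0.0823) + (0.4759)(0.9966)(0.8766) = 0.48818,
so c = arccos(0.48818) = 1.06080 rad.
Distance = R·c = 6378.14 × 1.0608 ≈ 6766 km.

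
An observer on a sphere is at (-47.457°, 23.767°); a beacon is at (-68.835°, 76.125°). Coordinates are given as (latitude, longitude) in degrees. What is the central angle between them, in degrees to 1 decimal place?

In radians: φ₁ = -0.8283, φ₂ = -1.2014, Δλ = 52.358° = 0.9138 rad.
Haversine: a = sin²(Δφ/2) + cos φ₁ cos φ₂ sin²(Δλ/2) = 0.0344 + (0.6761)(0.3611)(0.1946) = 0.08192.
Central angle c = 2·arcsin(√a) = 0.58054 rad.
So the angular separation is 33.3°.

33.3°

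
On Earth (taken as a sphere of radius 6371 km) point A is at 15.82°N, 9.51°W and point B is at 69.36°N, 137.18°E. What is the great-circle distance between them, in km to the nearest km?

10188 km

In radians: φ₁ = 0.2761, φ₂ = 1.2106, Δλ = 146.690° = 2.5602 rad.
cos c = sin φ₁ sin φ₂ + cos φ₁ cos φ₂ cos Δλ = (0.2726)(0.9358) + (0.9621)(0.3525)(-0.8357) = -0.02831,
so c = arccos(-0.02831) = 1.59911 rad.
Distance = R·c = 6371 × 1.5991 ≈ 10188 km.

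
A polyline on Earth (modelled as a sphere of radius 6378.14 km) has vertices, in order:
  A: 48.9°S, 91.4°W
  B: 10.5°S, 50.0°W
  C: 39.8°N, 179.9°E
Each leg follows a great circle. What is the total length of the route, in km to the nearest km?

Leg A→B: central angle 0.8993 rad, distance 5735.7 km.
Leg B→C: central angle 2.2183 rad, distance 14148.9 km.
Total: 5735.7 + 14148.9 ≈ 19885 km.

19885 km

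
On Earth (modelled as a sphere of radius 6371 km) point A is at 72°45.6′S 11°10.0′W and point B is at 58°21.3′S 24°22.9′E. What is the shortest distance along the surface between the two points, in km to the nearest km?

2226 km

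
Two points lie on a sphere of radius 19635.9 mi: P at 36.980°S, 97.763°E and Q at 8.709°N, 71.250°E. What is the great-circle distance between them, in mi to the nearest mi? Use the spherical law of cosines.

17825 mi

Let φ₁ = -0.6454 rad, φ₂ = 0.1520 rad, and Δλ = -0.4627 rad.
cos c = sin φ₁ sin φ₂ + cos φ₁ cos φ₂ cos Δλ = (-0.6015)(0.1514) + (0.7988)(0.9885)(0.8948) = 0.61551,
so c = arccos(0.61551) = 0.90776 rad.
Distance = R·c = 19635.9 × 0.9078 ≈ 17825 mi.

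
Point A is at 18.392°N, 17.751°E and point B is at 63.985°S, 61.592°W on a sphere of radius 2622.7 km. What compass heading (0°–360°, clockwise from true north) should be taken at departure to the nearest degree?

Δλ = -79.343° = -1.3848 rad.
y = sin Δλ · cos φ₂ = (-0.9828)(0.4386) = -0.4310
x = cos φ₁ sin φ₂ − sin φ₁ cos φ₂ cos Δλ = (0.9489)(-0.8987) − (0.3155)(0.4386)(0.1849) = -0.8784
θ = atan2(y, x) = -153.86°; adding 360° gives 206°.

206°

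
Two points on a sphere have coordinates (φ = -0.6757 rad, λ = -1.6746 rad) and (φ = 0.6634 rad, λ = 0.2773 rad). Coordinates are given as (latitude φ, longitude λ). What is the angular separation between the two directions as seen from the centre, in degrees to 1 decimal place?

Let φ₁ = -0.6757 rad, φ₂ = 0.6634 rad, and Δλ = 1.9519 rad.
Haversine: a = sin²(Δφ/2) + cos φ₁ cos φ₂ sin²(Δλ/2) = 0.3852 + (0.7803)(0.7879)(0.6860) = 0.80691.
Central angle c = 2·arcsin(√a) = 2.23168 rad.
So the angular separation is 127.9°.

127.9°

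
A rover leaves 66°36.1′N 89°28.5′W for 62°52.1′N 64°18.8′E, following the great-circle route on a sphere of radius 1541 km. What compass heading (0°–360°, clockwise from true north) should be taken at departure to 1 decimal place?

Δλ = 153.788° = 2.6841 rad.
y = sin Δλ · cos φ₂ = (0.4417)(0.4560) = 0.2014
x = cos φ₁ sin φ₂ − sin φ₁ cos φ₂ cos Δλ = (0.3971)(0.8900) − (0.9178)(0.4560)(-0.8972) = 0.7289
θ = atan2(y, x) = 15.45°, so the bearing is 15.4°.

15.4°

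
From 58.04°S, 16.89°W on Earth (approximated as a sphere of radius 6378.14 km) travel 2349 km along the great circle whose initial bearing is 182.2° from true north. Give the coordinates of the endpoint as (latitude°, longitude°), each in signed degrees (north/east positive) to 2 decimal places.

-79.10°, -21.08°

Angular distance δ = d/R = 2349/6378.14 = 0.36829 rad; initial bearing θ = 3.1800 rad.
sin φ₂ = sin φ₁ cos δ + cos φ₁ sin δ cos θ = (-0.8484)(0.9329) + (0.5293)(0.3600)(-0.9993) = -0.9820, so φ₂ = -79.10°.
Δλ = atan2(sin θ sin δ cos φ₁, cos δ − sin φ₁ sin φ₂) = atan2(-0.0073, 0.0998) = -4.191°.
λ₂ = -16.890° − 4.191° = -21.08°.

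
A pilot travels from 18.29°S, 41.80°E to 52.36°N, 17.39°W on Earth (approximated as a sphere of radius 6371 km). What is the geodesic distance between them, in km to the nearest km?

9699 km

With latitudes φ₁ = -18.290°, φ₂ = 52.360° and longitude difference Δλ = -59.190°:
cos c = sin φ₁ sin φ₂ + cos φ₁ cos φ₂ cos Δλ = (-0.3138)(0.7919) + (0.9495)(0.6107)(0.5122) = 0.04848,
so c = arccos(0.04848) = 1.52229 rad.
Distance = R·c = 6371 × 1.5223 ≈ 9699 km.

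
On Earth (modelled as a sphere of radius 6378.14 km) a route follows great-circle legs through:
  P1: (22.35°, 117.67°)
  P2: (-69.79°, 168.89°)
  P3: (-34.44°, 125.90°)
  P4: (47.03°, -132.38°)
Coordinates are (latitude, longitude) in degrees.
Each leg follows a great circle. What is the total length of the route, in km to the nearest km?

29303 km

Leg P1→P2: central angle 1.7282 rad, distance 11022.6 km.
Leg P2→P3: central angle 0.7390 rad, distance 4713.6 km.
Leg P3→P4: central angle 2.1270 rad, distance 13566.6 km.
Total: 11022.6 + 4713.6 + 13566.6 ≈ 29303 km.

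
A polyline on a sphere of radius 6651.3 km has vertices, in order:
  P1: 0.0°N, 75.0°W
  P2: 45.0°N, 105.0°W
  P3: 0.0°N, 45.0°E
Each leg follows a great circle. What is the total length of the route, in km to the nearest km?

20896 km

Leg P1→P2: central angle 0.9117 rad, distance 6064.2 km.
Leg P2→P3: central angle 2.2299 rad, distance 14831.4 km.
Total: 6064.2 + 14831.4 ≈ 20896 km.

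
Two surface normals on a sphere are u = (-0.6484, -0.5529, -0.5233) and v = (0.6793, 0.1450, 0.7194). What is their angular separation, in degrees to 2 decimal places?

153.78°

u·v = -0.8971; |u| = 1.0000, |v| = 1.0000.
cos θ = (u·v)/(|u||v|) = -0.8971, so θ = 153.78°.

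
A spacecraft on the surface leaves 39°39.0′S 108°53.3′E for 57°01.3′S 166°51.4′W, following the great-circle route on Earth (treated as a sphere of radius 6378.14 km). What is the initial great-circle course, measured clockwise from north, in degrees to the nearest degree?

With φ₁ = -0.6920, φ₂ = -0.9952, Δλ = 1.4705 rad, the forward-azimuth formula gives
θ = atan2( sin Δλ cos φ₂ , cos φ₁ sin φ₂ − sin φ₁ cos φ₂ cos Δλ ) = atan2(0.5416, -0.6111) = 138.45°.
So the initial bearing is 138°.

138°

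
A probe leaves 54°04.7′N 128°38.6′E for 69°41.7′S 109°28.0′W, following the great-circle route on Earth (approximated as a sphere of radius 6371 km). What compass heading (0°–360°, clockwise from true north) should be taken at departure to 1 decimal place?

143.7°

Δλ = 121.890° = 2.1274 rad.
y = sin Δλ · cos φ₂ = (0.8491)(0.3470) = 0.2946
x = cos φ₁ sin φ₂ − sin φ₁ cos φ₂ cos Δλ = (0.5867)(-0.9379) − (0.8098)(0.3470)(-0.5283) = -0.4018
θ = atan2(y, x) = 143.74°, so the bearing is 143.7°.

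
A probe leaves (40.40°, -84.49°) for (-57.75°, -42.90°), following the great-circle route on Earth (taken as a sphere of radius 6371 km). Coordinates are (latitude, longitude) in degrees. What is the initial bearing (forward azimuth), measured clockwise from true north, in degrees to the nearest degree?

With φ₁ = 0.7051, φ₂ = -1.0079, Δλ = 0.7259 rad, the forward-azimuth formula gives
θ = atan2( sin Δλ cos φ₂ , cos φ₁ sin φ₂ − sin φ₁ cos φ₂ cos Δλ ) = atan2(0.3542, -0.9027) = 158.58°.
So the initial bearing is 159°.

159°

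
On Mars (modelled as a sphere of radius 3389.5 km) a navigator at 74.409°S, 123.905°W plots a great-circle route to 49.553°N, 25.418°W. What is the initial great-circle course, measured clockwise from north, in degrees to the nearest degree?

80°

With φ₁ = -1.2987, φ₂ = 0.8649, Δλ = 1.7189 rad, the forward-azimuth formula gives
θ = atan2( sin Δλ cos φ₂ , cos φ₁ sin φ₂ − sin φ₁ cos φ₂ cos Δλ ) = atan2(0.6416, 0.1123) = 80.07°.
So the initial bearing is 80°.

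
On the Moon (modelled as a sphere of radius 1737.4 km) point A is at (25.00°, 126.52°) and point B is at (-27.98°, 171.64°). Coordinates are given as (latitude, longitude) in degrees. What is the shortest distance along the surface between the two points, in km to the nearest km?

With latitudes φ₁ = 25.000°, φ₂ = -27.980° and longitude difference Δλ = 45.120°:
Haversine: a = sin²(Δφ/2) + cos φ₁ cos φ₂ sin²(Δλ/2) = 0.1990 + (0.9063)(0.8831)(0.1472) = 0.31676.
Central angle c = 2·arcsin(√a) = 1.19557 rad.
Distance = R·c = 1737.4 × 1.1956 ≈ 2077 km.

2077 km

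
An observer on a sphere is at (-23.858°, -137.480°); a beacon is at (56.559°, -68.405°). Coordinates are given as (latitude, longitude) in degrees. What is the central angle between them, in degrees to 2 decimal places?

With latitudes φ₁ = -23.858°, φ₂ = 56.559° and longitude difference Δλ = 69.075°:
Haversine: a = sin²(Δφ/2) + cos φ₁ cos φ₂ sin²(Δλ/2) = 0.4168 + (0.9146)(0.5511)(0.3214) = 0.57876.
Central angle c = 2·arcsin(√a) = 1.72897 rad.
So the angular separation is 99.06°.

99.06°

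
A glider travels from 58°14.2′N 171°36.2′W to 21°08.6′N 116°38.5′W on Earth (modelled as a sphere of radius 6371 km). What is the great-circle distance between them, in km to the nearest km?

With latitudes φ₁ = 58.237°, φ₂ = 21.143° and longitude difference Δλ = 54.962°:
Haversine: a = sin²(Δφ/2) + cos φ₁ cos φ₂ sin²(Δλ/2) = 0.1012 + (0.5264)(0.9327)(0.2129) = 0.20572.
Central angle c = 2·arcsin(√a) = 0.94152 rad.
Distance = R·c = 6371 × 0.9415 ≈ 5998 km.

5998 km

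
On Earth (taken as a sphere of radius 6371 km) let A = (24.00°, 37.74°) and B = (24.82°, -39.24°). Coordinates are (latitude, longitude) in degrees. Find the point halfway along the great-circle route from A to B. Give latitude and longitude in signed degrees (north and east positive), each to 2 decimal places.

Central angle δ = 1.2052 rad. Interpolating on the sphere with fraction f = 0.5:
P = [sin((1−f)δ)·A + sin(fδ)·B] / sin δ = 0.6069·A + 0.6069·B in Cartesian coordinates,
giving P = (0.8651, -0.0091, 0.5016), i.e. latitude 30.11°, longitude -0.60°.

30.11°, -0.60°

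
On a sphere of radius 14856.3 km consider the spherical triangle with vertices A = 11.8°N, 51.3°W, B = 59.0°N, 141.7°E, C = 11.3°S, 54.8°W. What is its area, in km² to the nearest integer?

47121534 km²

Side lengths (central angles): a = 2.2813, b = 0.4077, c = 1.8922 rad; semiperimeter s = 2.2906.
By l'Huilier's theorem, tan(E/4) = √[tan(s/2) tan((s−a)/2) tan((s−b)/2) tan((s−c)/2)], giving spherical excess E = 0.2135 rad.
Area = E·R² = 0.2135 × (14856.3)² ≈ 47121534 km².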